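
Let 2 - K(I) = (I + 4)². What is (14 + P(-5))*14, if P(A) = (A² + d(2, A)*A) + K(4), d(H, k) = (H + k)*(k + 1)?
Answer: -1162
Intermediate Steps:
d(H, k) = (1 + k)*(H + k) (d(H, k) = (H + k)*(1 + k) = (1 + k)*(H + k))
K(I) = 2 - (4 + I)² (K(I) = 2 - (I + 4)² = 2 - (4 + I)²)
P(A) = -62 + A² + A*(2 + A² + 3*A) (P(A) = (A² + (2 + A + A² + 2*A)*A) + (2 - (4 + 4)²) = (A² + (2 + A² + 3*A)*A) + (2 - 1*8²) = (A² + A*(2 + A² + 3*A)) + (2 - 1*64) = (A² + A*(2 + A² + 3*A)) + (2 - 64) = (A² + A*(2 + A² + 3*A)) - 62 = -62 + A² + A*(2 + A² + 3*A))
(14 + P(-5))*14 = (14 + (-62 + (-5)³ + 2*(-5) + 4*(-5)²))*14 = (14 + (-62 - 125 - 10 + 4*25))*14 = (14 + (-62 - 125 - 10 + 100))*14 = (14 - 97)*14 = -83*14 = -1162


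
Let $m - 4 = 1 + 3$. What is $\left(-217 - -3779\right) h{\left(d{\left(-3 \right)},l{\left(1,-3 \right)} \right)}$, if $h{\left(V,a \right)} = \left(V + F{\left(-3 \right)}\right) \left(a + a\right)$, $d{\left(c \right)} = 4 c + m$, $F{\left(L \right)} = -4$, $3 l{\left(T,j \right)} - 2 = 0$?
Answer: $- \frac{113984}{3} \approx -37995.0$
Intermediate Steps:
$m = 8$ ($m = 4 + \left(1 + 3\right) = 4 + 4 = 8$)
$l{\left(T,j \right)} = \frac{2}{3}$ ($l{\left(T,j \right)} = \frac{2}{3} + \frac{1}{3} \cdot 0 = \frac{2}{3} + 0 = \frac{2}{3}$)
$d{\left(c \right)} = 8 + 4 c$ ($d{\left(c \right)} = 4 c + 8 = 8 + 4 c$)
$h{\left(V,a \right)} = 2 a \left(-4 + V\right)$ ($h{\left(V,a \right)} = \left(V - 4\right) \left(a + a\right) = \left(-4 + V\right) 2 a = 2 a \left(-4 + V\right)$)
$\left(-217 - -3779\right) h{\left(d{\left(-3 \right)},l{\left(1,-3 \right)} \right)} = \left(-217 - -3779\right) 2 \cdot \frac{2}{3} \left(-4 + \left(8 + 4 \left(-3\right)\right)\right) = \left(-217 + 3779\right) 2 \cdot \frac{2}{3} \left(-4 + \left(8 - 12\right)\right) = 3562 \cdot 2 \cdot \frac{2}{3} \left(-4 - 4\right) = 3562 \cdot 2 \cdot \frac{2}{3} \left(-8\right) = 3562 \left(- \frac{32}{3}\right) = - \frac{113984}{3}$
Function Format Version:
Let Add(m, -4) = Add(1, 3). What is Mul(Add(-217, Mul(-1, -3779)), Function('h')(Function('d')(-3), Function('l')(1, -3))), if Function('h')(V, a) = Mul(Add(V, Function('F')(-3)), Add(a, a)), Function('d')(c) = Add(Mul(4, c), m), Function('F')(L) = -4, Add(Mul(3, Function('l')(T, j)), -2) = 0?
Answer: Rational(-113984, 3) ≈ -37995.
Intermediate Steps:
m = 8 (m = Add(4, Add(1, 3)) = Add(4, 4) = 8)
Function('l')(T, j) = Rational(2, 3) (Function('l')(T, j) = Add(Rational(2, 3), Mul(Rational(1, 3), 0)) = Add(Rational(2, 3), 0) = Rational(2, 3))
Function('d')(c) = Add(8, Mul(4, c)) (Function('d')(c) = Add(Mul(4, c), 8) = Add(8, Mul(4, c)))
Function('h')(V, a) = Mul(2, a, Add(-4, V)) (Function('h')(V, a) = Mul(Add(V, -4), Add(a, a)) = Mul(Add(-4, V), Mul(2, a)) = Mul(2, a, Add(-4, V)))
Mul(Add(-217, Mul(-1, -3779)), Function('h')(Function('d')(-3), Function('l')(1, -3))) = Mul(Add(-217, Mul(-1, -3779)), Mul(2, Rational(2, 3), Add(-4, Add(8, Mul(4, -3))))) = Mul(Add(-217, 3779), Mul(2, Rational(2, 3), Add(-4, Add(8, -12)))) = Mul(3562, Mul(2, Rational(2, 3), Add(-4, -4))) = Mul(3562, Mul(2, Rational(2, 3), -8)) = Mul(3562, Rational(-32, 3)) = Rational(-113984, 3)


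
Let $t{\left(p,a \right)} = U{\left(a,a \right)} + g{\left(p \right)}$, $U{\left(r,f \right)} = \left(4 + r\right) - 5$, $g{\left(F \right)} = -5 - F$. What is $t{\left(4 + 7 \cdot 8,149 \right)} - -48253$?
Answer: $48336$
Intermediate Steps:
$U{\left(r,f \right)} = -1 + r$
$t{\left(p,a \right)} = -6 + a - p$ ($t{\left(p,a \right)} = \left(-1 + a\right) - \left(5 + p\right) = -6 + a - p$)
$t{\left(4 + 7 \cdot 8,149 \right)} - -48253 = \left(-6 + 149 - \left(4 + 7 \cdot 8\right)\right) - -48253 = \left(-6 + 149 - \left(4 + 56\right)\right) + 48253 = \left(-6 + 149 - 60\right) + 48253 = 83 + 48253 = 48336$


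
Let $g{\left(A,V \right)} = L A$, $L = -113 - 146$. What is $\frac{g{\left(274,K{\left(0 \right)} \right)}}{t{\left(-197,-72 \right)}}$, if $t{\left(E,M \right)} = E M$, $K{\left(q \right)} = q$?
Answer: $- \frac{35483}{7092} \approx -5.0032$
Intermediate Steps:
$L = -259$ ($L = -113 - 146 = -259$)
$g{\left(A,V \right)} = - 259 A$
$\frac{g{\left(274,K{\left(0 \right)} \right)}}{t{\left(-197,-72 \right)}} = \frac{\left(-259\right) 274}{\left(-197\right) \left(-72\right)} = - \frac{70966}{14184} = \left(-70966\right) \frac{1}{14184} = - \frac{35483}{7092}$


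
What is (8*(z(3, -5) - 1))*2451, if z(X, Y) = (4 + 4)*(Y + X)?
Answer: -333336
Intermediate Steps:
z(X, Y) = 8*X + 8*Y (z(X, Y) = 8*(X + Y) = 8*X + 8*Y)
(8*(z(3, -5) - 1))*2451 = (8*((8*3 + 8*(-5)) - 1))*2451 = (8*((24 - 40) - 1))*2451 = (8*(-16 - 1))*2451 = (8*(-17))*2451 = -136*2451 = -333336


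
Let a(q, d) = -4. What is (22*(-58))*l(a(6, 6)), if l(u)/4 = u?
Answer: 20416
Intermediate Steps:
l(u) = 4*u
(22*(-58))*l(a(6, 6)) = (22*(-58))*(4*(-4)) = -1276*(-16) = 20416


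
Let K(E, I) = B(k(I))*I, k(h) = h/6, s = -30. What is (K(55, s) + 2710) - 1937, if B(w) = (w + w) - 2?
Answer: 1133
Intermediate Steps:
k(h) = h/6 (k(h) = h*(⅙) = h/6)
B(w) = -2 + 2*w (B(w) = 2*w - 2 = -2 + 2*w)
K(E, I) = I*(-2 + I/3) (K(E, I) = (-2 + 2*(I/6))*I = (-2 + I/3)*I = I*(-2 + I/3))
(K(55, s) + 2710) - 1937 = ((⅓)*(-30)*(-6 - 30) + 2710) - 1937 = ((⅓)*(-30)*(-36) + 2710) - 1937 = (360 + 2710) - 1937 = 3070 - 1937 = 1133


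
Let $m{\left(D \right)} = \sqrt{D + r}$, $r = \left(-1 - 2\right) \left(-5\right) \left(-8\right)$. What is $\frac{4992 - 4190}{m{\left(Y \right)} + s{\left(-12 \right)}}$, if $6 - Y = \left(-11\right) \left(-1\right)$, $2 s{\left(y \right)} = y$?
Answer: $- \frac{4812}{161} - \frac{4010 i \sqrt{5}}{161} \approx -29.888 - 55.693 i$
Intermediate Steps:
$s{\left(y \right)} = \frac{y}{2}$
$r = -120$ ($r = \left(-3\right) \left(-5\right) \left(-8\right) = 15 \left(-8\right) = -120$)
$Y = -5$ ($Y = 6 - \left(-11\right) \left(-1\right) = 6 - 11 = -5$)
$m{\left(D \right)} = \sqrt{-120 + D}$ ($m{\left(D \right)} = \sqrt{D - 120} = \sqrt{-120 + D}$)
$\frac{4992 - 4190}{m{\left(Y \right)} + s{\left(-12 \right)}} = \frac{4992 - 4190}{\sqrt{-120 - 5} + \frac{1}{2} \left(-12\right)} = \frac{802}{\sqrt{-125} - 6} = \frac{802}{5 i \sqrt{5} - 6} = \frac{802}{-6 + 5 i \sqrt{5}}$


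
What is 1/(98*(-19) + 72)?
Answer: -1/1790 ≈ -0.00055866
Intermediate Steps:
1/(98*(-19) + 72) = 1/(-1862 + 72) = 1/(-1790) = -1/1790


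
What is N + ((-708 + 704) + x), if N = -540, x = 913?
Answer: 369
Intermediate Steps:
N + ((-708 + 704) + x) = -540 + ((-708 + 704) + 913) = -540 + (-4 + 913) = -540 + 909 = 369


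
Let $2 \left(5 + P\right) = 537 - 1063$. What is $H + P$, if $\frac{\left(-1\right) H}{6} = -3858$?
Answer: $22880$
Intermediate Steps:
$H = 23148$ ($H = \left(-6\right) \left(-3858\right) = 23148$)
$P = -268$ ($P = -5 + \frac{537 - 1063}{2} = -5 + \frac{1}{2} \left(-526\right) = -5 - 263 = -268$)
$H + P = 23148 - 268 = 22880$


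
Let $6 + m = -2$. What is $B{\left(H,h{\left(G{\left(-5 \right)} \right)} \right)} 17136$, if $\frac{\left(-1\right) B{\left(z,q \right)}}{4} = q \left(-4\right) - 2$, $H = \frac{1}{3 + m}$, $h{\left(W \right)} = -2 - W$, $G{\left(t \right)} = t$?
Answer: $959616$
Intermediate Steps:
$m = -8$ ($m = -6 - 2 = -8$)
$H = - \frac{1}{5}$ ($H = \frac{1}{3 - 8} = \frac{1}{-5} = - \frac{1}{5} \approx -0.2$)
$B{\left(z,q \right)} = 8 + 16 q$ ($B{\left(z,q \right)} = - 4 \left(q \left(-4\right) - 2\right) = - 4 \left(- 4 q - 2\right) = - 4 \left(-2 - 4 q\right) = 8 + 16 q$)
$B{\left(H,h{\left(G{\left(-5 \right)} \right)} \right)} 17136 = \left(8 + 16 \left(-2 - -5\right)\right) 17136 = \left(8 + 16 \left(-2 + 5\right)\right) 17136 = \left(8 + 16 \cdot 3\right) 17136 = \left(8 + 48\right) 17136 = 56 \cdot 17136 = 959616$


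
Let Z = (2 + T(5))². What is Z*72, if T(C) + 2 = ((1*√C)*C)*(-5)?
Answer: 225000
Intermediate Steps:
T(C) = -2 - 5*C^(3/2) (T(C) = -2 + ((1*√C)*C)*(-5) = -2 + (√C*C)*(-5) = -2 + C^(3/2)*(-5) = -2 - 5*C^(3/2))
Z = 3125 (Z = (2 + (-2 - 25*√5))² = (-25*√5)² = 3125)
Z*72 = 3125*72 = 225000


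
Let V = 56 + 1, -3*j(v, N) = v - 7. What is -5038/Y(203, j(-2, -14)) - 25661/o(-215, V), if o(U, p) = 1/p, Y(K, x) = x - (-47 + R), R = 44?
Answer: -4390550/3 ≈ -1.4635e+6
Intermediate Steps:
j(v, N) = 7/3 - v/3 (j(v, N) = -(v - 7)/3 = -(-7 + v)/3 = 7/3 - v/3)
V = 57
Y(K, x) = 3 + x (Y(K, x) = x - (-47 + 44) = x - 1*(-3) = x + 3 = 3 + x)
-5038/Y(203, j(-2, -14)) - 25661/o(-215, V) = -5038/(3 + (7/3 - 1/3*(-2))) - 25661/(1/57) = -5038/(3 + (7/3 + 2/3)) - 25661/1/57 = -5038/(3 + 3) - 25661*57 = -5038/6 - 1462677 = -5038*1/6 - 1462677 = -2519/3 - 1462677 = -4390550/3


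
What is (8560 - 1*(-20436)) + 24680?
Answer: 53676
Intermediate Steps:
(8560 - 1*(-20436)) + 24680 = (8560 + 20436) + 24680 = 28996 + 24680 = 53676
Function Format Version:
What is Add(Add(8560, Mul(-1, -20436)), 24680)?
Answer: 53676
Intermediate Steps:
Add(Add(8560, Mul(-1, -20436)), 24680) = Add(Add(8560, 20436), 24680) = Add(28996, 24680) = 53676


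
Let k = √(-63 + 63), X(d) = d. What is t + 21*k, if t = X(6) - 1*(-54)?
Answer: 60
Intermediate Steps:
k = 0 (k = √0 = 0)
t = 60 (t = 6 - 1*(-54) = 6 + 54 = 60)
t + 21*k = 60 + 21*0 = 60 + 0 = 60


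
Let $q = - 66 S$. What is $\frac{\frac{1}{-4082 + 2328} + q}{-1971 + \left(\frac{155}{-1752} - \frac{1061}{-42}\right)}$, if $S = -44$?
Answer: $- \frac{10411349060}{6976130703} \approx -1.4924$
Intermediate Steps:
$q = 2904$ ($q = \left(-66\right) \left(-44\right) = 2904$)
$\frac{\frac{1}{-4082 + 2328} + q}{-1971 + \left(\frac{155}{-1752} - \frac{1061}{-42}\right)} = \frac{\frac{1}{-4082 + 2328} + 2904}{-1971 + \left(\frac{155}{-1752} - \frac{1061}{-42}\right)} = \frac{\frac{1}{-1754} + 2904}{-1971 + \left(155 \left(- \frac{1}{1752}\right) - - \frac{1061}{42}\right)} = \frac{- \frac{1}{1754} + 2904}{-1971 + \left(- \frac{155}{1752} + \frac{1061}{42}\right)} = \frac{5093615}{1754 \left(-1971 + \frac{102909}{4088}\right)} = \frac{5093615}{1754 \left(- \frac{7954539}{4088}\right)} = \frac{5093615}{1754} \left(- \frac{4088}{7954539}\right) = - \frac{10411349060}{6976130703}$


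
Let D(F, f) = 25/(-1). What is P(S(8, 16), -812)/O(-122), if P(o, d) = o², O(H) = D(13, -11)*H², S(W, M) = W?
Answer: -16/93025 ≈ -0.00017200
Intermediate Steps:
D(F, f) = -25 (D(F, f) = 25*(-1) = -25)
O(H) = -25*H²
P(S(8, 16), -812)/O(-122) = 8²/((-25*(-122)²)) = 64/((-25*14884)) = 64/(-372100) = 64*(-1/372100) = -16/93025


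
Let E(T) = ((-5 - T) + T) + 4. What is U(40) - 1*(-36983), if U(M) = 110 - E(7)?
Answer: 37094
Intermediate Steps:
E(T) = -1 (E(T) = -5 + 4 = -1)
U(M) = 111 (U(M) = 110 - 1*(-1) = 110 + 1 = 111)
U(40) - 1*(-36983) = 111 - 1*(-36983) = 111 + 36983 = 37094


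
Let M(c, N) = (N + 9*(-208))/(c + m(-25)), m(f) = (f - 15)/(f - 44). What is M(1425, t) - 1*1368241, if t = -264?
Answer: -134587173349/98365 ≈ -1.3682e+6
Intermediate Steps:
m(f) = (-15 + f)/(-44 + f)
M(c, N) = (-1872 + N)/(40/69 + c) (M(c, N) = (N + 9*(-208))/(c + (-15 - 25)/(-44 - 25)) = (N - 1872)/(c - 40/(-69)) = (-1872 + N)/(c - 1/69*(-40)) = (-1872 + N)/(c + 40/69) = (-1872 + N)/(40/69 + c))
M(1425, t) - 1*1368241 = 69*(-1872 - 264)/(40 + 69*1425) - 1*1368241 = 69*(-2136)/(40 + 98325) - 1368241 = 69*(-2136)/98365 - 1368241 = 69*(1/98365)*(-2136) - 1368241 = -147384/98365 - 1368241 = -134587173349/98365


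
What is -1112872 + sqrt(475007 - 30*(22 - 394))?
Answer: -1112872 + sqrt(486167) ≈ -1.1122e+6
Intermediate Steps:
-1112872 + sqrt(475007 - 30*(22 - 394)) = -1112872 + sqrt(475007 - 30*(-372)) = -1112872 + sqrt(475007 + 11160) = -1112872 + sqrt(486167)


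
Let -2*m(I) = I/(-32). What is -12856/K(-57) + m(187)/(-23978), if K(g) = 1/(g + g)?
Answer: 2249073481541/1534592 ≈ 1.4656e+6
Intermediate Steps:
K(g) = 1/(2*g)
m(I) = I/64 (m(I) = -I/(2*(-32)) = -I*(-1)/(2*32) = -(-1)*I/64 = I/64)
-12856/K(-57) + m(187)/(-23978) = -12856/((½)/(-57)) + ((1/64)*187)/(-23978) = -12856/((½)*(-1/57)) + (187/64)*(-1/23978) = -12856/(-1/114) - 187/1534592 = -12856*(-114) - 187/1534592 = 1465584 - 187/1534592 = 2249073481541/1534592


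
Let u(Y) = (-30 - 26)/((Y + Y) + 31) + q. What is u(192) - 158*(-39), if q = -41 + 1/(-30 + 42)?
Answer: 30482323/4980 ≈ 6120.9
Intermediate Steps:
q = -491/12 (q = -41 + 1/12 = -491/12 ≈ -40.917)
u(Y) = -491/12 - 56/(31 + 2*Y) (u(Y) = (-30 - 26)/((Y + Y) + 31) - 491/12 = -56/(2*Y + 31) - 491/12 = -56/(31 + 2*Y) - 491/12 = -491/12 - 56/(31 + 2*Y))
u(192) - 158*(-39) = (-15893 - 982*192)/(12*(31 + 2*192)) - 158*(-39) = (-15893 - 188544)/(12*(31 + 384)) + 6162 = (1/12)*(-204437)/415 + 6162 = (1/12)*(1/415)*(-204437) + 6162 = -204437/4980 + 6162 = 30482323/4980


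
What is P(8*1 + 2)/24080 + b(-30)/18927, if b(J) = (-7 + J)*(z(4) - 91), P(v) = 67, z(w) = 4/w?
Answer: 9050501/50640240 ≈ 0.17872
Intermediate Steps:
b(J) = 630 - 90*J (b(J) = (-7 + J)*(4/4 - 91) = (-7 + J)*(4*(¼) - 91) = (-7 + J)*(1 - 91) = (-7 + J)*(-90) = 630 - 90*J)
P(8*1 + 2)/24080 + b(-30)/18927 = 67/24080 + (630 - 90*(-30))/18927 = 67*(1/24080) + (630 + 2700)*(1/18927) = 67/24080 + 3330*(1/18927) = 67/24080 + 370/2103 = 9050501/50640240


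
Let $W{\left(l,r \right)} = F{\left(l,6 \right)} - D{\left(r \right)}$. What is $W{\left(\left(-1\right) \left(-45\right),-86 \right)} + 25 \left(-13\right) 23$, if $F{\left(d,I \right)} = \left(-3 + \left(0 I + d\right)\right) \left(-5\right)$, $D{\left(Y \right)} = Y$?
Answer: $-7599$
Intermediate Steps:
$F{\left(d,I \right)} = 15 - 5 d$ ($F{\left(d,I \right)} = \left(-3 + \left(0 + d\right)\right) \left(-5\right) = \left(-3 + d\right) \left(-5\right) = 15 - 5 d$)
$W{\left(l,r \right)} = 15 - r - 5 l$ ($W{\left(l,r \right)} = \left(15 - 5 l\right) - r = 15 - r - 5 l$)
$W{\left(\left(-1\right) \left(-45\right),-86 \right)} + 25 \left(-13\right) 23 = \left(15 - -86 - 5 \left(\left(-1\right) \left(-45\right)\right)\right) + 25 \left(-13\right) 23 = \left(15 + 86 - 225\right) - 7475 = -124 - 7475 = -7599$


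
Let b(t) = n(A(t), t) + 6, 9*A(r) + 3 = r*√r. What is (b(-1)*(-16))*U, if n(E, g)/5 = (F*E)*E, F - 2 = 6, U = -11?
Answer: 141856/81 + 14080*I/27 ≈ 1751.3 + 521.48*I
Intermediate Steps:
A(r) = -⅓ + r^(3/2)/9 (A(r) = -⅓ + (r*√r)/9 = -⅓ + r^(3/2)/9)
F = 8 (F = 2 + 6 = 8)
n(E, g) = 40*E² (n(E, g) = 5*((8*E)*E) = 5*(8*E²) = 40*E²)
b(t) = 6 + 40*(-⅓ + t^(3/2)/9)² (b(t) = 40*(-⅓ + t^(3/2)/9)² + 6 = 6 + 40*(-⅓ + t^(3/2)/9)²)
(b(-1)*(-16))*U = ((6 + 40*(-3 + (-1)^(3/2))²/81)*(-16))*(-11) = ((6 + 40*(-3 - I)²/81)*(-16))*(-11) = (-96 - 640*(-3 - I)²/81)*(-11) = 1056 + 7040*(-3 - I)²/81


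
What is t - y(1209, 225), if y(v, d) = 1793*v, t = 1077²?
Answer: -1007808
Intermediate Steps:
t = 1159929
t - y(1209, 225) = 1159929 - 1793*1209 = 1159929 - 1*2167737 = 1159929 - 2167737 = -1007808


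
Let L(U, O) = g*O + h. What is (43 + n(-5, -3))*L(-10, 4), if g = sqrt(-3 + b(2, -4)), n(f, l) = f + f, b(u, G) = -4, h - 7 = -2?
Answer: 165 + 132*I*sqrt(7) ≈ 165.0 + 349.24*I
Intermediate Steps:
h = 5 (h = 7 - 2 = 5)
n(f, l) = 2*f
g = I*sqrt(7) (g = sqrt(-3 - 4) = sqrt(-7) = I*sqrt(7) ≈ 2.6458*I)
L(U, O) = 5 + I*O*sqrt(7) (L(U, O) = (I*sqrt(7))*O + 5 = I*O*sqrt(7) + 5 = 5 + I*O*sqrt(7))
(43 + n(-5, -3))*L(-10, 4) = (43 + 2*(-5))*(5 + I*4*sqrt(7)) = (43 - 10)*(5 + 4*I*sqrt(7)) = 33*(5 + 4*I*sqrt(7)) = 165 + 132*I*sqrt(7)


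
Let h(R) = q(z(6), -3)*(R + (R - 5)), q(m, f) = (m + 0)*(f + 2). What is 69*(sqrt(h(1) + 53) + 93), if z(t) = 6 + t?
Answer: 6417 + 69*sqrt(89) ≈ 7067.9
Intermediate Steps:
q(m, f) = m*(2 + f)
h(R) = 60 - 24*R (h(R) = ((6 + 6)*(2 - 3))*(R + (R - 5)) = (12*(-1))*(R + (-5 + R)) = -12*(-5 + 2*R) = 60 - 24*R)
69*(sqrt(h(1) + 53) + 93) = 69*(sqrt((60 - 24*1) + 53) + 93) = 69*(sqrt((60 - 24) + 53) + 93) = 69*(sqrt(36 + 53) + 93) = 69*(sqrt(89) + 93) = 69*(93 + sqrt(89)) = 6417 + 69*sqrt(89)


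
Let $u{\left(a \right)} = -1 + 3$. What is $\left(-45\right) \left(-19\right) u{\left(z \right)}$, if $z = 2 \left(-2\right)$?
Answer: $1710$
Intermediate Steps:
$z = -4$
$u{\left(a \right)} = 2$
$\left(-45\right) \left(-19\right) u{\left(z \right)} = \left(-45\right) \left(-19\right) 2 = 855 \cdot 2 = 1710$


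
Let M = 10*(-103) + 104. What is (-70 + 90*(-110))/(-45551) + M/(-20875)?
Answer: 250303976/950877125 ≈ 0.26323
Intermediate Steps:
M = -926 (M = -1030 + 104 = -926)
(-70 + 90*(-110))/(-45551) + M/(-20875) = (-70 + 90*(-110))/(-45551) - 926/(-20875) = (-70 - 9900)*(-1/45551) - 926*(-1/20875) = -9970*(-1/45551) + 926/20875 = 9970/45551 + 926/20875 = 250303976/950877125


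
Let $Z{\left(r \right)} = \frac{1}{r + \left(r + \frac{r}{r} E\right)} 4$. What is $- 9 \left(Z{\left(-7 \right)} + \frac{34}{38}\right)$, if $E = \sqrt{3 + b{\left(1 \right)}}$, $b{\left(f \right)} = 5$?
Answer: $- \frac{4797}{893} + \frac{18 \sqrt{2}}{47} \approx -4.8302$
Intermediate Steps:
$E = 2 \sqrt{2}$ ($E = \sqrt{3 + 5} = \sqrt{8} = 2 \sqrt{2} \approx 2.8284$)
$Z{\left(r \right)} = \frac{4}{2 r + 2 \sqrt{2}}$ ($Z{\left(r \right)} = \frac{1}{r + \left(r + \frac{r}{r} 2 \sqrt{2}\right)} 4 = \frac{1}{r + \left(r + 1 \cdot 2 \sqrt{2}\right)} 4 = \frac{1}{r + \left(r + 2 \sqrt{2}\right)} 4 = \frac{1}{2 r + 2 \sqrt{2}} \cdot 4 = \frac{4}{2 r + 2 \sqrt{2}}$)
$- 9 \left(Z{\left(-7 \right)} + \frac{34}{38}\right) = - 9 \left(\frac{2}{-7 + \sqrt{2}} + \frac{34}{38}\right) = - 9 \left(\frac{2}{-7 + \sqrt{2}} + 34 \cdot \frac{1}{38}\right) = - 9 \left(\frac{2}{-7 + \sqrt{2}} + \frac{17}{19}\right) = - 9 \left(\frac{17}{19} + \frac{2}{-7 + \sqrt{2}}\right) = - \frac{153}{19} - \frac{18}{-7 + \sqrt{2}}$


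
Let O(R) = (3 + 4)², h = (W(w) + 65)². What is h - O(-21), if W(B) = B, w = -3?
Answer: 3795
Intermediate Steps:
h = 3844 (h = (-3 + 65)² = 62² = 3844)
O(R) = 49 (O(R) = 7² = 49)
h - O(-21) = 3844 - 1*49 = 3844 - 49 = 3795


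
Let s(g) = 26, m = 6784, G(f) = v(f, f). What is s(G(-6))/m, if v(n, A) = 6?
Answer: 13/3392 ≈ 0.0038325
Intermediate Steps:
G(f) = 6
s(G(-6))/m = 26/6784 = 26*(1/6784) = 13/3392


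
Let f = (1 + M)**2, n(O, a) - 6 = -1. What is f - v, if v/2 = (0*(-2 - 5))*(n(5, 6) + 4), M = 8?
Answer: 81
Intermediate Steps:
n(O, a) = 5 (n(O, a) = 6 - 1 = 5)
f = 81 (f = (1 + 8)**2 = 9**2 = 81)
v = 0 (v = 2*((0*(-2 - 5))*(5 + 4)) = 2*((0*(-7))*9) = 2*(0*9) = 2*0 = 0)
f - v = 81 - 1*0 = 81 + 0 = 81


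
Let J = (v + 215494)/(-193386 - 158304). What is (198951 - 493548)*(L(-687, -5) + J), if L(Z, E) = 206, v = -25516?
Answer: -3547839625119/58615 ≈ -6.0528e+7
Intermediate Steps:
J = -31663/58615 (J = (-25516 + 215494)/(-193386 - 158304) = 189978/(-351690) = 189978*(-1/351690) = -31663/58615 ≈ -0.54019)
(198951 - 493548)*(L(-687, -5) + J) = (198951 - 493548)*(206 - 31663/58615) = -294597*12043027/58615 = -3547839625119/58615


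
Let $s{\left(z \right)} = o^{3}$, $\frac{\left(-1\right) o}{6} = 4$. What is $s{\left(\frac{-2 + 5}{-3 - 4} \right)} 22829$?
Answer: $-315588096$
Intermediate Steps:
$o = -24$ ($o = \left(-6\right) 4 = -24$)
$s{\left(z \right)} = -13824$ ($s{\left(z \right)} = \left(-24\right)^{3} = -13824$)
$s{\left(\frac{-2 + 5}{-3 - 4} \right)} 22829 = \left(-13824\right) 22829 = -315588096$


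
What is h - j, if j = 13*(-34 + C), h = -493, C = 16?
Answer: -259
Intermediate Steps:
j = -234 (j = 13*(-34 + 16) = 13*(-18) = -234)
h - j = -493 - 1*(-234) = -493 + 234 = -259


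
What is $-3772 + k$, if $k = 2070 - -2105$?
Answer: $403$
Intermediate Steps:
$k = 4175$ ($k = 2070 + 2105 = 4175$)
$-3772 + k = -3772 + 4175 = 403$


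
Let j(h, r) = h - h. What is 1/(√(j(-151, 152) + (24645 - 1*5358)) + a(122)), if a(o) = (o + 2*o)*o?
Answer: 14884/664593939 - √2143/664593939 ≈ 2.2326e-5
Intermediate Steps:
j(h, r) = 0
a(o) = 3*o² (a(o) = (3*o)*o = 3*o²)
1/(√(j(-151, 152) + (24645 - 1*5358)) + a(122)) = 1/(√(0 + (24645 - 1*5358)) + 3*122²) = 1/(√(0 + (24645 - 5358)) + 3*14884) = 1/(√(0 + 19287) + 44652) = 1/(√19287 + 44652) = 1/(3*√2143 + 44652) = 1/(44652 + 3*√2143)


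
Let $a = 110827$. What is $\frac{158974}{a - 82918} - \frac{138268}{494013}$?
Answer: $\frac{1914776950}{353523303} \approx 5.4163$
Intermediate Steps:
$\frac{158974}{a - 82918} - \frac{138268}{494013} = \frac{158974}{110827 - 82918} - \frac{138268}{494013} = \frac{158974}{110827 - 82918} - \frac{10636}{38001} = \frac{158974}{27909} - \frac{10636}{38001} = \frac{1914776950}{353523303}$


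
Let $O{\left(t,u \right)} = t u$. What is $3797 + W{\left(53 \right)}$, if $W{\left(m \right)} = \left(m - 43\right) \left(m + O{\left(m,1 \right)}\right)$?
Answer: $4857$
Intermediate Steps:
$W{\left(m \right)} = 2 m \left(-43 + m\right)$ ($W{\left(m \right)} = \left(m - 43\right) \left(m + m 1\right) = \left(-43 + m\right) \left(m + m\right) = \left(-43 + m\right) 2 m = 2 m \left(-43 + m\right)$)
$3797 + W{\left(53 \right)} = 3797 + 2 \cdot 53 \left(-43 + 53\right) = 3797 + 2 \cdot 53 \cdot 10 = 3797 + 1060 = 4857$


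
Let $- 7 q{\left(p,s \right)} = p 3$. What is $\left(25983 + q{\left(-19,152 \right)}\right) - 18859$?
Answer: $\frac{49925}{7} \approx 7132.1$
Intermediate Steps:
$q{\left(p,s \right)} = - \frac{3 p}{7}$ ($q{\left(p,s \right)} = - \frac{p 3}{7} = - \frac{3 p}{7}$)
$\left(25983 + q{\left(-19,152 \right)}\right) - 18859 = \left(25983 - - \frac{57}{7}\right) - 18859 = \left(25983 + \frac{57}{7}\right) - 18859 = \frac{181938}{7} - 18859 = \frac{49925}{7}$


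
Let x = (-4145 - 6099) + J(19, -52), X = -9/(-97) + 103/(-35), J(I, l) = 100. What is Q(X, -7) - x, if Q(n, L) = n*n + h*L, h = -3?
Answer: 117255669101/11526025 ≈ 10173.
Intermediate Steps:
X = -9676/3395 (X = -9*(-1/97) + 103*(-1/35) = 9/97 - 103/35 = -9676/3395 ≈ -2.8501)
x = -10144 (x = (-4145 - 6099) + 100 = -10244 + 100 = -10144)
Q(n, L) = n**2 - 3*L (Q(n, L) = n*n - 3*L = n**2 - 3*L)
Q(X, -7) - x = ((-9676/3395)**2 - 3*(-7)) - 1*(-10144) = (93624976/11526025 + 21) + 10144 = 335671501/11526025 + 10144 = 117255669101/11526025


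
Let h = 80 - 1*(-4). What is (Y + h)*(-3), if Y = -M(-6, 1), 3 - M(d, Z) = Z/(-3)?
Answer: -242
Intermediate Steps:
M(d, Z) = 3 + Z/3 (M(d, Z) = 3 - Z/(-3) = 3 - Z*(-1)/3 = 3 - (-1)*Z/3 = 3 + Z/3)
h = 84 (h = 80 + 4 = 84)
Y = -10/3 (Y = -(3 + (⅓)*1) = -(3 + ⅓) = -1*10/3 = -10/3 ≈ -3.3333)
(Y + h)*(-3) = (-10/3 + 84)*(-3) = (242/3)*(-3) = -242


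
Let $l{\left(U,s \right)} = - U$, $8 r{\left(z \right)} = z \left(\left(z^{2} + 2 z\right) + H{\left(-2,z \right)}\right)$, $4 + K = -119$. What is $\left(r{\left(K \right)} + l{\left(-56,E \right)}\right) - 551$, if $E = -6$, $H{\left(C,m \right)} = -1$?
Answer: $- \frac{917223}{4} \approx -2.2931 \cdot 10^{5}$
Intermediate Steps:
$K = -123$ ($K = -4 - 119 = -123$)
$r{\left(z \right)} = \frac{z \left(-1 + z^{2} + 2 z\right)}{8}$ ($r{\left(z \right)} = \frac{z \left(\left(z^{2} + 2 z\right) - 1\right)}{8} = \frac{z \left(-1 + z^{2} + 2 z\right)}{8}$)
$\left(r{\left(K \right)} + l{\left(-56,E \right)}\right) - 551 = \left(\frac{1}{8} \left(-123\right) \left(-1 + \left(-123\right)^{2} + 2 \left(-123\right)\right) - -56\right) - 551 = \left(\frac{1}{8} \left(-123\right) \left(-1 + 15129 - 246\right) + 56\right) - 551 = \left(\frac{1}{8} \left(-123\right) 14882 + 56\right) - 551 = \left(- \frac{915243}{4} + 56\right) - 551 = - \frac{915019}{4} - 551 = - \frac{917223}{4}$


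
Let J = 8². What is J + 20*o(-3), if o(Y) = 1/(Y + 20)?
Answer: 1108/17 ≈ 65.177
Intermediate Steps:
J = 64
o(Y) = 1/(20 + Y)
J + 20*o(-3) = 64 + 20/(20 - 3) = 64 + 20/17 = 1108/17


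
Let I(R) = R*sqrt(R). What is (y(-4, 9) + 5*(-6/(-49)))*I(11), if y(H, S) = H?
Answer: -1826*sqrt(11)/49 ≈ -123.60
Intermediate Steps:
I(R) = R**(3/2)
(y(-4, 9) + 5*(-6/(-49)))*I(11) = (-4 + 5*(-6/(-49)))*11**(3/2) = (-4 + 5*(-6*(-1/49)))*(11*sqrt(11)) = (-4 + 5*(6/49))*(11*sqrt(11)) = (-4 + 30/49)*(11*sqrt(11)) = -1826*sqrt(11)/49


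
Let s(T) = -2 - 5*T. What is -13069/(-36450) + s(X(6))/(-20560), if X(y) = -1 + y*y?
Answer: 27515029/74941200 ≈ 0.36716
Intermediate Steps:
X(y) = -1 + y²
-13069/(-36450) + s(X(6))/(-20560) = -13069/(-36450) + (-2 - 5*(-1 + 6²))/(-20560) = -13069*(-1/36450) + (-2 - 5*(-1 + 36))*(-1/20560) = 13069/36450 + (-2 - 5*35)*(-1/20560) = 13069/36450 + (-2 - 175)*(-1/20560) = 13069/36450 - 177*(-1/20560) = 13069/36450 + 177/20560 = 27515029/74941200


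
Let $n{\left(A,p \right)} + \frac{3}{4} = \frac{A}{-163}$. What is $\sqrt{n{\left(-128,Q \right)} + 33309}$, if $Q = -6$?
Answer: $\frac{\sqrt{3539951033}}{326} \approx 182.51$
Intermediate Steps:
$n{\left(A,p \right)} = - \frac{3}{4} - \frac{A}{163}$ ($n{\left(A,p \right)} = - \frac{3}{4} + \frac{A}{-163} = - \frac{3}{4} + A \left(- \frac{1}{163}\right) = - \frac{3}{4} - \frac{A}{163}$)
$\sqrt{n{\left(-128,Q \right)} + 33309} = \sqrt{\left(- \frac{3}{4} - - \frac{128}{163}\right) + 33309} = \sqrt{\left(- \frac{3}{4} + \frac{128}{163}\right) + 33309} = \sqrt{\frac{23}{652} + 33309} = \sqrt{\frac{21717491}{652}} = \frac{\sqrt{3539951033}}{326}$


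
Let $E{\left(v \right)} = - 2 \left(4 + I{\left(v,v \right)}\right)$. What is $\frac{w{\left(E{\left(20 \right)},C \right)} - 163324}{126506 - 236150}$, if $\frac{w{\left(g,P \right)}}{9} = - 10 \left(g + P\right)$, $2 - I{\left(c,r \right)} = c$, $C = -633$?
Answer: $\frac{54437}{54822} \approx 0.99298$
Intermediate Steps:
$I{\left(c,r \right)} = 2 - c$
$E{\left(v \right)} = -12 + 2 v$ ($E{\left(v \right)} = - 2 \left(4 - \left(-2 + v\right)\right) = - 2 \left(6 - v\right) = -12 + 2 v$)
$w{\left(g,P \right)} = - 90 P - 90 g$ ($w{\left(g,P \right)} = 9 \left(- 10 \left(g + P\right)\right) = 9 \left(- 10 \left(P + g\right)\right) = 9 \left(- 10 P - 10 g\right) = - 90 P - 90 g$)
$\frac{w{\left(E{\left(20 \right)},C \right)} - 163324}{126506 - 236150} = \frac{\left(\left(-90\right) \left(-633\right) - 90 \left(-12 + 2 \cdot 20\right)\right) - 163324}{126506 - 236150} = \frac{\left(56970 - 90 \left(-12 + 40\right)\right) - 163324}{-109644} = \left(\left(56970 - 2520\right) - 163324\right) \left(- \frac{1}{109644}\right) = \left(54450 - 163324\right) \left(- \frac{1}{109644}\right) = \left(-108874\right) \left(- \frac{1}{109644}\right) = \frac{54437}{54822}$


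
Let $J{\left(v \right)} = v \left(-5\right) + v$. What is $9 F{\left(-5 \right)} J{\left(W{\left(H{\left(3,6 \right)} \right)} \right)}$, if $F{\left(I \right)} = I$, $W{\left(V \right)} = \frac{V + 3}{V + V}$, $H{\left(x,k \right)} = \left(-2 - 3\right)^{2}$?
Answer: $\frac{504}{5} \approx 100.8$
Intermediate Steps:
$H{\left(x,k \right)} = 25$ ($H{\left(x,k \right)} = \left(-5\right)^{2} = 25$)
$W{\left(V \right)} = \frac{3 + V}{2 V}$
$J{\left(v \right)} = - 4 v$ ($J{\left(v \right)} = - 5 v + v = - 4 v$)
$9 F{\left(-5 \right)} J{\left(W{\left(H{\left(3,6 \right)} \right)} \right)} = 9 \left(-5\right) \left(- 4 \frac{3 + 25}{2 \cdot 25}\right) = - 45 \left(- 4 \cdot \frac{1}{2} \cdot \frac{1}{25} \cdot 28\right) = - 45 \left(\left(-4\right) \frac{14}{25}\right) = \left(-45\right) \left(- \frac{56}{25}\right) = \frac{504}{5}$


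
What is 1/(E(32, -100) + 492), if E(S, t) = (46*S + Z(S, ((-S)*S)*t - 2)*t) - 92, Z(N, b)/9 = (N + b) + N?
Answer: -1/92213928 ≈ -1.0844e-8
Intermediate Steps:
Z(N, b) = 9*b + 18*N (Z(N, b) = 9*((N + b) + N) = 9*(b + 2*N) = 9*b + 18*N)
E(S, t) = -92 + 46*S + t*(-18 + 18*S - 9*t*S**2) (E(S, t) = (46*S + (9*(((-S)*S)*t - 2) + 18*S)*t) - 92 = (46*S + (9*((-S**2)*t - 2) + 18*S)*t) - 92 = (46*S + (9*(-t*S**2 - 2) + 18*S)*t) - 92 = (46*S + (9*(-2 - t*S**2) + 18*S)*t) - 92 = (46*S + ((-18 - 9*t*S**2) + 18*S)*t) - 92 = (46*S + (-18 + 18*S - 9*t*S**2)*t) - 92 = (46*S + t*(-18 + 18*S - 9*t*S**2)) - 92 = -92 + 46*S + t*(-18 + 18*S - 9*t*S**2))
1/(E(32, -100) + 492) = 1/((-92 + 46*32 + 9*(-100)*(-2 + 2*32 - 1*(-100)*32**2)) + 492) = 1/((-92 + 1472 + 9*(-100)*(-2 + 64 - 1*(-100)*1024)) + 492) = 1/((-92 + 1472 + 9*(-100)*(-2 + 64 + 102400)) + 492) = 1/((-92 + 1472 + 9*(-100)*102462) + 492) = 1/((-92 + 1472 - 92215800) + 492) = 1/(-92214420 + 492) = 1/(-92213928) = -1/92213928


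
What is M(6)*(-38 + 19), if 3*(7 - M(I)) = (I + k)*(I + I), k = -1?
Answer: 247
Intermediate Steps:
M(I) = 7 - 2*I*(-1 + I)/3 (M(I) = 7 - (I - 1)*(I + I)/3 = 7 - (-1 + I)*2*I/3 = 7 - 2*I*(-1 + I)/3)
M(6)*(-38 + 19) = (7 - ⅔*6² + (⅔)*6)*(-38 + 19) = (7 - ⅔*36 + 4)*(-19) = (7 - 24 + 4)*(-19) = -13*(-19) = 247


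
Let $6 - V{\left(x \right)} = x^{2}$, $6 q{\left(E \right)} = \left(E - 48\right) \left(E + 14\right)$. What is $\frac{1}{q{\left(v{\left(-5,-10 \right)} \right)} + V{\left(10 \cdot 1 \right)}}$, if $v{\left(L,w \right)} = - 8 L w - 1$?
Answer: $\frac{2}{57733} \approx 3.4642 \cdot 10^{-5}$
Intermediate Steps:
$v{\left(L,w \right)} = -1 - 8 L w$ ($v{\left(L,w \right)} = - 8 L w - 1 = -1 - 8 L w$)
$q{\left(E \right)} = \frac{\left(-48 + E\right) \left(14 + E\right)}{6}$ ($q{\left(E \right)} = \frac{\left(E - 48\right) \left(E + 14\right)}{6} = \frac{\left(-48 + E\right) \left(14 + E\right)}{6}$)
$V{\left(x \right)} = 6 - x^{2}$
$\frac{1}{q{\left(v{\left(-5,-10 \right)} \right)} + V{\left(10 \cdot 1 \right)}} = \frac{1}{\left(-112 - \frac{17 \left(-1 - \left(-40\right) \left(-10\right)\right)}{3} + \frac{\left(-1 - \left(-40\right) \left(-10\right)\right)^{2}}{6}\right) + \left(6 - \left(10 \cdot 1\right)^{2}\right)} = \frac{1}{\left(-112 - \frac{17 \left(-1 - 400\right)}{3} + \frac{\left(-1 - 400\right)^{2}}{6}\right) + \left(6 - 10^{2}\right)} = \frac{1}{\left(-112 - - \frac{6817}{3} + \frac{\left(-401\right)^{2}}{6}\right) + \left(6 - 100\right)} = \frac{1}{\left(-112 + \frac{6817}{3} + \frac{1}{6} \cdot 160801\right) + \left(6 - 100\right)} = \frac{1}{\left(-112 + \frac{6817}{3} + \frac{160801}{6}\right) - 94} = \frac{1}{\frac{57921}{2} - 94} = \frac{1}{\frac{57733}{2}} = \frac{2}{57733}$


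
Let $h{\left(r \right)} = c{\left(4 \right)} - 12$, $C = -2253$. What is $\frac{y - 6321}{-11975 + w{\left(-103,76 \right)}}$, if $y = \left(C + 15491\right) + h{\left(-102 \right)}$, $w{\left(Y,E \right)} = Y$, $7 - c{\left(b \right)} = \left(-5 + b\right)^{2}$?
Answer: $- \frac{6911}{12078} \approx -0.5722$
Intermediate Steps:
$c{\left(b \right)} = 7 - \left(-5 + b\right)^{2}$
$h{\left(r \right)} = -6$ ($h{\left(r \right)} = \left(7 - \left(-5 + 4\right)^{2}\right) - 12 = \left(7 - \left(-1\right)^{2}\right) - 12 = \left(7 - 1\right) - 12 = 6 - 12 = -6$)
$y = 13232$ ($y = \left(-2253 + 15491\right) - 6 = 13238 - 6 = 13232$)
$\frac{y - 6321}{-11975 + w{\left(-103,76 \right)}} = \frac{13232 - 6321}{-11975 - 103} = \frac{6911}{-12078} = 6911 \left(- \frac{1}{12078}\right) = - \frac{6911}{12078}$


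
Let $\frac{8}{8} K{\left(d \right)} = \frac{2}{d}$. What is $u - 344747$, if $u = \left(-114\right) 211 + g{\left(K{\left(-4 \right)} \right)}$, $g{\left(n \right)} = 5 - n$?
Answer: $- \frac{737591}{2} \approx -3.688 \cdot 10^{5}$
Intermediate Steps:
$K{\left(d \right)} = \frac{2}{d}$
$u = - \frac{48097}{2}$ ($u = \left(-114\right) 211 + \left(5 - \frac{2}{-4}\right) = -24054 + \left(5 - 2 \left(- \frac{1}{4}\right)\right) = -24054 + \left(5 - - \frac{1}{2}\right) = -24054 + \left(5 + \frac{1}{2}\right) = -24054 + \frac{11}{2} = - \frac{48097}{2} \approx -24049.0$)
$u - 344747 = - \frac{48097}{2} - 344747 = - \frac{737591}{2}$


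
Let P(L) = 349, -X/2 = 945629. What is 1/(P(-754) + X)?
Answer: -1/1890909 ≈ -5.2885e-7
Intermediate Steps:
X = -1891258 (X = -2*945629 = -1891258)
1/(P(-754) + X) = 1/(349 - 1891258) = 1/(-1890909) = -1/1890909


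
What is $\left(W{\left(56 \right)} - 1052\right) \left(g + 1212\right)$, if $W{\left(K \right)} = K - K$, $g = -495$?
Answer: $-754284$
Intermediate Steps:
$W{\left(K \right)} = 0$
$\left(W{\left(56 \right)} - 1052\right) \left(g + 1212\right) = \left(0 - 1052\right) \left(-495 + 1212\right) = \left(-1052\right) 717 = -754284$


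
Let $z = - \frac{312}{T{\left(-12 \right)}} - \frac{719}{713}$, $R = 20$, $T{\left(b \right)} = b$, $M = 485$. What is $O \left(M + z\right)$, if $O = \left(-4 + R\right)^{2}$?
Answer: $\frac{93087744}{713} \approx 1.3056 \cdot 10^{5}$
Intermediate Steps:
$O = 256$ ($O = \left(-4 + 20\right)^{2} = 16^{2} = 256$)
$z = \frac{17819}{713}$ ($z = - \frac{312}{-12} - \frac{719}{713} = \left(-312\right) \left(- \frac{1}{12}\right) - \frac{719}{713} = 26 - \frac{719}{713} = \frac{17819}{713} \approx 24.992$)
$O \left(M + z\right) = 256 \left(485 + \frac{17819}{713}\right) = 256 \cdot \frac{363624}{713} = \frac{93087744}{713}$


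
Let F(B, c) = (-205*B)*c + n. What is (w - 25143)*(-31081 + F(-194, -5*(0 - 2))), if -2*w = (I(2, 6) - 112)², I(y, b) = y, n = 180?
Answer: -11441561207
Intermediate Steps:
F(B, c) = 180 - 205*B*c (F(B, c) = (-205*B)*c + 180 = -205*B*c + 180 = 180 - 205*B*c)
w = -6050 (w = -(2 - 112)²/2 = -½*(-110)² = -½*12100 = -6050)
(w - 25143)*(-31081 + F(-194, -5*(0 - 2))) = (-6050 - 25143)*(-31081 + (180 - 205*(-194)*(-5*(0 - 2)))) = -31193*(-31081 + (180 - 205*(-194)*(-5*(-2)))) = -31193*(-31081 + (180 - 205*(-194)*10)) = -31193*(-31081 + (180 + 397700)) = -31193*(-31081 + 397880) = -31193*366799 = -11441561207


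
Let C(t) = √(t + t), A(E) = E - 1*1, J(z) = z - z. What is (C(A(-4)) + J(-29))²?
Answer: -10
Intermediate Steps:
J(z) = 0
A(E) = -1 + E (A(E) = E - 1 = -1 + E)
C(t) = √2*√t (C(t) = √(2*t) = √2*√t)
(C(A(-4)) + J(-29))² = (√2*√(-1 - 4) + 0)² = (√2*√(-5) + 0)² = (√2*(I*√5) + 0)² = (I*√10 + 0)² = (I*√10)² = -10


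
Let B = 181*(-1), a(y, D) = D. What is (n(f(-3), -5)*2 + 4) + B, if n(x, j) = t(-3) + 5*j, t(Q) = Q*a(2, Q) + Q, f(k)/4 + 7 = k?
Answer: -215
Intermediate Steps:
f(k) = -28 + 4*k
t(Q) = Q + Q² (t(Q) = Q*Q + Q = Q² + Q = Q + Q²)
n(x, j) = 6 + 5*j (n(x, j) = -3*(1 - 3) + 5*j = -3*(-2) + 5*j = 6 + 5*j)
B = -181
(n(f(-3), -5)*2 + 4) + B = ((6 + 5*(-5))*2 + 4) - 181 = ((6 - 25)*2 + 4) - 181 = (-19*2 + 4) - 181 = (-38 + 4) - 181 = -34 - 181 = -215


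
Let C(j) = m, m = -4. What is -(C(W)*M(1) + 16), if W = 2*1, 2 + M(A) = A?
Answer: -20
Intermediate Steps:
M(A) = -2 + A
W = 2
C(j) = -4
-(C(W)*M(1) + 16) = -(-4*(-2 + 1) + 16) = -(-4*(-1) + 16) = -(4 + 16) = -1*20 = -20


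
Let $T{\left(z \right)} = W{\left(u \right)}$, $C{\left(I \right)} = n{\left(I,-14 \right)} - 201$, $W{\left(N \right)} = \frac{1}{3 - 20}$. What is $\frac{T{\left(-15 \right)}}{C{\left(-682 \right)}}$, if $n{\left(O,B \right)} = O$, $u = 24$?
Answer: $\frac{1}{15011} \approx 6.6618 \cdot 10^{-5}$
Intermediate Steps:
$W{\left(N \right)} = - \frac{1}{17}$ ($W{\left(N \right)} = \frac{1}{-17} = - \frac{1}{17}$)
$C{\left(I \right)} = -201 + I$ ($C{\left(I \right)} = I - 201 = -201 + I$)
$T{\left(z \right)} = - \frac{1}{17}$
$\frac{T{\left(-15 \right)}}{C{\left(-682 \right)}} = - \frac{1}{17 \left(-201 - 682\right)} = - \frac{1}{17 \left(-883\right)} = \left(- \frac{1}{17}\right) \left(- \frac{1}{883}\right) = \frac{1}{15011}$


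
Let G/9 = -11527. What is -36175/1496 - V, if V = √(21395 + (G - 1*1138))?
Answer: -36175/1496 - 13*I*√494 ≈ -24.181 - 288.94*I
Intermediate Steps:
G = -103743 (G = 9*(-11527) = -103743)
V = 13*I*√494 (V = √(21395 + (-103743 - 1*1138)) = √(21395 + (-103743 - 1138)) = √(21395 - 104881) = √(-83486) = 13*I*√494 ≈ 288.94*I)
-36175/1496 - V = -36175/1496 - 13*I*√494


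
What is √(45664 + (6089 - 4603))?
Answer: 5*√1886 ≈ 217.14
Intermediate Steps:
√(45664 + (6089 - 4603)) = √(45664 + 1486) = √47150 = 5*√1886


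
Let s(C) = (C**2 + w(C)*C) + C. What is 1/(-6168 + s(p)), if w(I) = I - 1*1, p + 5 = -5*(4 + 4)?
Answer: -1/2118 ≈ -0.00047214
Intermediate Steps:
p = -45 (p = -5 - 5*(4 + 4) = -5 - 5*8 = -5 - 40 = -45)
w(I) = -1 + I (w(I) = I - 1 = -1 + I)
s(C) = C + C**2 + C*(-1 + C) (s(C) = (C**2 + (-1 + C)*C) + C = (C**2 + C*(-1 + C)) + C = C + C**2 + C*(-1 + C))
1/(-6168 + s(p)) = 1/(-6168 + 2*(-45)**2) = 1/(-6168 + 2*2025) = 1/(-6168 + 4050) = 1/(-2118) = -1/2118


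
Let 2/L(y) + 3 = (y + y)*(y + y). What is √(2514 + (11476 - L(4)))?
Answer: 2*√13014167/61 ≈ 118.28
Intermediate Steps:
L(y) = 2/(-3 + 4*y²) (L(y) = 2/(-3 + (y + y)*(y + y)) = 2/(-3 + (2*y)*(2*y)) = 2/(-3 + 4*y²))
√(2514 + (11476 - L(4))) = √(2514 + (11476 - 2/(-3 + 4*4²))) = √(2514 + (11476 - 2/(-3 + 4*16))) = √(2514 + (11476 - 2/(-3 + 64))) = √(2514 + (11476 - 2/61)) = √(2514 + 700034/61) = √(853388/61) = 2*√13014167/61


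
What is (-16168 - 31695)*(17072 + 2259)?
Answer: -925239653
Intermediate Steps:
(-16168 - 31695)*(17072 + 2259) = -47863*19331 = -925239653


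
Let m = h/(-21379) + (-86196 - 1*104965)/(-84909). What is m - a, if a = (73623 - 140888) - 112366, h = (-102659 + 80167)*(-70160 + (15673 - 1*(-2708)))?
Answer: 227196616388848/1815269511 ≈ 1.2516e+5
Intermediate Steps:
h = 1164613268 (h = -22492*(-70160 + (15673 + 2708)) = -22492*(-70160 + 18381) = -22492*(-51779) = 1164613268)
a = -179631 (a = -67265 - 112366 = -179631)
m = -98882061141593/1815269511 (m = 1164613268/(-21379) + (-86196 - 1*104965)/(-84909) = 1164613268*(-1/21379) + (-86196 - 104965)*(-1/84909) = -1164613268/21379 - 191161*(-1/84909) = -1164613268/21379 + 191161/84909 = -98882061141593/1815269511 ≈ -54472.)
m - a = -98882061141593/1815269511 - 1*(-179631) = -98882061141593/1815269511 + 179631 = 227196616388848/1815269511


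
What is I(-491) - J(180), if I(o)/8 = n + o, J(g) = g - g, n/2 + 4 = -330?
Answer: -9272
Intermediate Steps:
n = -668 (n = -8 + 2*(-330) = -8 - 660 = -668)
J(g) = 0
I(o) = -5344 + 8*o (I(o) = 8*(-668 + o) = -5344 + 8*o)
I(-491) - J(180) = (-5344 + 8*(-491)) - 1*0 = (-5344 - 3928) + 0 = -9272 + 0 = -9272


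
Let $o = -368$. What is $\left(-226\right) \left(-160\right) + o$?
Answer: $35792$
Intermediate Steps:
$\left(-226\right) \left(-160\right) + o = \left(-226\right) \left(-160\right) - 368 = 36160 - 368 = 35792$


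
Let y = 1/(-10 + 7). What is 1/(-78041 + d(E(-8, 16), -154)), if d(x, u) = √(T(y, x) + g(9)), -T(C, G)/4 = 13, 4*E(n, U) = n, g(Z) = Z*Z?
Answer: -78041/6090397652 - √29/6090397652 ≈ -1.2815e-5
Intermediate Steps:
g(Z) = Z²
E(n, U) = n/4
y = -⅓ (y = 1/(-3) = -⅓ ≈ -0.33333)
T(C, G) = -52 (T(C, G) = -4*13 = -52)
d(x, u) = √29 (d(x, u) = √(-52 + 9²) = √(-52 + 81) = √29)
1/(-78041 + d(E(-8, 16), -154)) = 1/(-78041 + √29)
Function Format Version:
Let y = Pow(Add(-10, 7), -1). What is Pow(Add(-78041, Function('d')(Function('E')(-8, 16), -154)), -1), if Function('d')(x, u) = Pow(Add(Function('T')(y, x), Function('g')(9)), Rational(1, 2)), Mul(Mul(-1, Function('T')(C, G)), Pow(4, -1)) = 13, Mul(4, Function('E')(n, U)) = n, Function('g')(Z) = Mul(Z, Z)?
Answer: Add(Rational(-78041, 6090397652), Mul(Rational(-1, 6090397652), Pow(29, Rational(1, 2)))) ≈ -1.2815e-5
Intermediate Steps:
Function('g')(Z) = Pow(Z, 2)
Function('E')(n, U) = Mul(Rational(1, 4), n)
y = Rational(-1, 3) (y = Pow(-3, -1) = Rational(-1, 3) ≈ -0.33333)
Function('T')(C, G) = -52 (Function('T')(C, G) = Mul(-4, 13) = -52)
Function('d')(x, u) = Pow(29, Rational(1, 2)) (Function('d')(x, u) = Pow(Add(-52, Pow(9, 2)), Rational(1, 2)) = Pow(Add(-52, 81), Rational(1, 2)) = Pow(29, Rational(1, 2)))
Pow(Add(-78041, Function('d')(Function('E')(-8, 16), -154)), -1) = Pow(Add(-78041, Pow(29, Rational(1, 2))), -1)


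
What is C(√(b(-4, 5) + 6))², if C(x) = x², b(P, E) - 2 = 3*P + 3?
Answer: 1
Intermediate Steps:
b(P, E) = 5 + 3*P (b(P, E) = 2 + (3*P + 3) = 2 + (3 + 3*P) = 5 + 3*P)
C(√(b(-4, 5) + 6))² = ((√((5 + 3*(-4)) + 6))²)² = ((√((5 - 12) + 6))²)² = ((√(-7 + 6))²)² = ((√(-1))²)² = (I²)² = (-1)² = 1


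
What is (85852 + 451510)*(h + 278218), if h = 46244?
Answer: 174353549244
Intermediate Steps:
(85852 + 451510)*(h + 278218) = (85852 + 451510)*(46244 + 278218) = 537362*324462 = 174353549244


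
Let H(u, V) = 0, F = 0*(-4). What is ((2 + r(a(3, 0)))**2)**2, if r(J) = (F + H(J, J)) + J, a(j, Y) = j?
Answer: 625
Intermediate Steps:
F = 0
r(J) = J (r(J) = (0 + 0) + J = 0 + J = J)
((2 + r(a(3, 0)))**2)**2 = ((2 + 3)**2)**2 = (5**2)**2 = 25**2 = 625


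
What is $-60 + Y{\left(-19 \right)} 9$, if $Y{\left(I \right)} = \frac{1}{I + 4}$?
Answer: $- \frac{303}{5} \approx -60.6$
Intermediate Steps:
$Y{\left(I \right)} = \frac{1}{4 + I}$
$-60 + Y{\left(-19 \right)} 9 = -60 + \frac{1}{4 - 19} \cdot 9 = -60 + \frac{1}{-15} \cdot 9 = -60 - \frac{3}{5} = - \frac{303}{5}$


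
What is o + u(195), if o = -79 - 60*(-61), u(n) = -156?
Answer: 3425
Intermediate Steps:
o = 3581 (o = -79 + 3660 = 3581)
o + u(195) = 3581 - 156 = 3425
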